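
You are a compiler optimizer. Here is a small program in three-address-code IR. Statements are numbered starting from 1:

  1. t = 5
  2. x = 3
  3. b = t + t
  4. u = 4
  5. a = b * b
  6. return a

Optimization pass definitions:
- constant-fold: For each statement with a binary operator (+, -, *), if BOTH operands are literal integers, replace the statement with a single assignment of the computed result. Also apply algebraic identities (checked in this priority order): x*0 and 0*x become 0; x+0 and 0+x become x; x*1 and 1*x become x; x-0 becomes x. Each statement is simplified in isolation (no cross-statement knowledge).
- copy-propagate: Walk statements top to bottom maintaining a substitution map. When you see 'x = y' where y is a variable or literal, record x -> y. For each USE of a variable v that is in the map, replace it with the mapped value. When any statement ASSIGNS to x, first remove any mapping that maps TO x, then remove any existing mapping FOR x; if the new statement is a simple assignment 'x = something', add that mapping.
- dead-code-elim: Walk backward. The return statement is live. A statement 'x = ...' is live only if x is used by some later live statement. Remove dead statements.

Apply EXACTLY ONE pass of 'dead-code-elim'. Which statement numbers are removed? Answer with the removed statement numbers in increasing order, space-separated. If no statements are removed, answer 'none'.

Answer: 2 4

Derivation:
Backward liveness scan:
Stmt 1 't = 5': KEEP (t is live); live-in = []
Stmt 2 'x = 3': DEAD (x not in live set ['t'])
Stmt 3 'b = t + t': KEEP (b is live); live-in = ['t']
Stmt 4 'u = 4': DEAD (u not in live set ['b'])
Stmt 5 'a = b * b': KEEP (a is live); live-in = ['b']
Stmt 6 'return a': KEEP (return); live-in = ['a']
Removed statement numbers: [2, 4]
Surviving IR:
  t = 5
  b = t + t
  a = b * b
  return a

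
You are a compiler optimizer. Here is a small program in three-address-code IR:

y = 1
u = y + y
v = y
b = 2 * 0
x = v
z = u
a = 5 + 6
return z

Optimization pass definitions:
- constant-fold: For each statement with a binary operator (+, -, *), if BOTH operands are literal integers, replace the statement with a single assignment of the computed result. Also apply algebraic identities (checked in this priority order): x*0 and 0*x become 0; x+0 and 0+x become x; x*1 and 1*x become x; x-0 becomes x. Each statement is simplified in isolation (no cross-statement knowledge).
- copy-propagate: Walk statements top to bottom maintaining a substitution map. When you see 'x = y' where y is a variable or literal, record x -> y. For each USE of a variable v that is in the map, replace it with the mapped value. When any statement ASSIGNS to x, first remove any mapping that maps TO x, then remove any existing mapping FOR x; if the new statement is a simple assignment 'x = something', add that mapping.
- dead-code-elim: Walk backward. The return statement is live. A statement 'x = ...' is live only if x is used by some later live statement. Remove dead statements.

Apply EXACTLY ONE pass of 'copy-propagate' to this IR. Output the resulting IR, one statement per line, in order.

Applying copy-propagate statement-by-statement:
  [1] y = 1  (unchanged)
  [2] u = y + y  -> u = 1 + 1
  [3] v = y  -> v = 1
  [4] b = 2 * 0  (unchanged)
  [5] x = v  -> x = 1
  [6] z = u  (unchanged)
  [7] a = 5 + 6  (unchanged)
  [8] return z  -> return u
Result (8 stmts):
  y = 1
  u = 1 + 1
  v = 1
  b = 2 * 0
  x = 1
  z = u
  a = 5 + 6
  return u

Answer: y = 1
u = 1 + 1
v = 1
b = 2 * 0
x = 1
z = u
a = 5 + 6
return u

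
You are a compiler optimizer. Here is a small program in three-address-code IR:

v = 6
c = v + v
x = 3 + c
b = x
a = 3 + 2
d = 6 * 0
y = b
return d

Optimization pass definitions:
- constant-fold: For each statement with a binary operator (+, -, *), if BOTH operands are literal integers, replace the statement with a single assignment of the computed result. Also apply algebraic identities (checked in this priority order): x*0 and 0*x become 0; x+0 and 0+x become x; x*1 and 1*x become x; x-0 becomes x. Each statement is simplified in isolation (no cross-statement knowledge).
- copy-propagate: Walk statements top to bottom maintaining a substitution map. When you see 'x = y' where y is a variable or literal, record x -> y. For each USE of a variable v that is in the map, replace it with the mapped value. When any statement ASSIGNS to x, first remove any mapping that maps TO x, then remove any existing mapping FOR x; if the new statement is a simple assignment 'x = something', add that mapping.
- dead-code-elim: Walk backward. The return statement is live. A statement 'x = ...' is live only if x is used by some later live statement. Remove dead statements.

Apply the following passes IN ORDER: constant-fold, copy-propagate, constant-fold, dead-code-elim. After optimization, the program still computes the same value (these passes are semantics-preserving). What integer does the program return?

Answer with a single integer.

Initial IR:
  v = 6
  c = v + v
  x = 3 + c
  b = x
  a = 3 + 2
  d = 6 * 0
  y = b
  return d
After constant-fold (8 stmts):
  v = 6
  c = v + v
  x = 3 + c
  b = x
  a = 5
  d = 0
  y = b
  return d
After copy-propagate (8 stmts):
  v = 6
  c = 6 + 6
  x = 3 + c
  b = x
  a = 5
  d = 0
  y = x
  return 0
After constant-fold (8 stmts):
  v = 6
  c = 12
  x = 3 + c
  b = x
  a = 5
  d = 0
  y = x
  return 0
After dead-code-elim (1 stmts):
  return 0
Evaluate:
  v = 6  =>  v = 6
  c = v + v  =>  c = 12
  x = 3 + c  =>  x = 15
  b = x  =>  b = 15
  a = 3 + 2  =>  a = 5
  d = 6 * 0  =>  d = 0
  y = b  =>  y = 15
  return d = 0

Answer: 0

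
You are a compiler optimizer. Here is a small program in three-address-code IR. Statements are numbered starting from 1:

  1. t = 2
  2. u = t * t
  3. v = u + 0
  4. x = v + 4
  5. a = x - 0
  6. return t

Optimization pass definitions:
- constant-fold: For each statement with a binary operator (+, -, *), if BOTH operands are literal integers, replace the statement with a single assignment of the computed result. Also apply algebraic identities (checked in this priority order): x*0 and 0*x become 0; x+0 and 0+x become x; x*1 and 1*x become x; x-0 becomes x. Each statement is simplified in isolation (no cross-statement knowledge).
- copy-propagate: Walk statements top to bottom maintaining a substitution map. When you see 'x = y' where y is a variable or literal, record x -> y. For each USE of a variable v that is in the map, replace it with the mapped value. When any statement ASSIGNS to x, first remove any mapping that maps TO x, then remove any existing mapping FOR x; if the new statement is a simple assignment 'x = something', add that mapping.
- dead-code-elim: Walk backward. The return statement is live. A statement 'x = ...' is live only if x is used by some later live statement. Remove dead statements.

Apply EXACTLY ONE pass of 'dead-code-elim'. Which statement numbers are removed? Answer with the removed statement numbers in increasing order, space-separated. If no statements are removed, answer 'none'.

Backward liveness scan:
Stmt 1 't = 2': KEEP (t is live); live-in = []
Stmt 2 'u = t * t': DEAD (u not in live set ['t'])
Stmt 3 'v = u + 0': DEAD (v not in live set ['t'])
Stmt 4 'x = v + 4': DEAD (x not in live set ['t'])
Stmt 5 'a = x - 0': DEAD (a not in live set ['t'])
Stmt 6 'return t': KEEP (return); live-in = ['t']
Removed statement numbers: [2, 3, 4, 5]
Surviving IR:
  t = 2
  return t

Answer: 2 3 4 5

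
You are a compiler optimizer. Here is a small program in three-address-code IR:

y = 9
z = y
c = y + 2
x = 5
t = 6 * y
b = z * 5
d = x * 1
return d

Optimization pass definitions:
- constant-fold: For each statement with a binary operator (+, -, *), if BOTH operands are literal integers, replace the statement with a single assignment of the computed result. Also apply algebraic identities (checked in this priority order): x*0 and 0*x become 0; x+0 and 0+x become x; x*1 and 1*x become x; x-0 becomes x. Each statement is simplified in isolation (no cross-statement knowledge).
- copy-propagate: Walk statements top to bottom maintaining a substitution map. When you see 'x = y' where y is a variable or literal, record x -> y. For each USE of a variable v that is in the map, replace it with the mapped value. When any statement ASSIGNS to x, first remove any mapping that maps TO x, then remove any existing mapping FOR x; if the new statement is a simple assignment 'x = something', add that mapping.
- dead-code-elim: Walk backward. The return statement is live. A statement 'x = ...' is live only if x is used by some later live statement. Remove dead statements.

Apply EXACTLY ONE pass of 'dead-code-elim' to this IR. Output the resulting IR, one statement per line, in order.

Applying dead-code-elim statement-by-statement:
  [8] return d  -> KEEP (return); live=['d']
  [7] d = x * 1  -> KEEP; live=['x']
  [6] b = z * 5  -> DEAD (b not live)
  [5] t = 6 * y  -> DEAD (t not live)
  [4] x = 5  -> KEEP; live=[]
  [3] c = y + 2  -> DEAD (c not live)
  [2] z = y  -> DEAD (z not live)
  [1] y = 9  -> DEAD (y not live)
Result (3 stmts):
  x = 5
  d = x * 1
  return d

Answer: x = 5
d = x * 1
return d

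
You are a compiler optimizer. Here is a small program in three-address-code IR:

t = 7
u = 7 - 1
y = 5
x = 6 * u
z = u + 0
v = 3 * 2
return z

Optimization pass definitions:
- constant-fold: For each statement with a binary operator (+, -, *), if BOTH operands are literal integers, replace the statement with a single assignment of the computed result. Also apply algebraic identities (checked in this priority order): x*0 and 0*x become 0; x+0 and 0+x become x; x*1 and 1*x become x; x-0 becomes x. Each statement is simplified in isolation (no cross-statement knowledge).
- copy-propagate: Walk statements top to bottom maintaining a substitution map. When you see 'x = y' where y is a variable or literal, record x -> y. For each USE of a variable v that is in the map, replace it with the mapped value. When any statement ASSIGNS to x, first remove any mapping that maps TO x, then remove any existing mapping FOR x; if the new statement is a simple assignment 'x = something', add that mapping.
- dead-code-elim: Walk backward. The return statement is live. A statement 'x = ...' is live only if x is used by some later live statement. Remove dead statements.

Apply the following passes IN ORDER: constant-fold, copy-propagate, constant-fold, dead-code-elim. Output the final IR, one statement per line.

Initial IR:
  t = 7
  u = 7 - 1
  y = 5
  x = 6 * u
  z = u + 0
  v = 3 * 2
  return z
After constant-fold (7 stmts):
  t = 7
  u = 6
  y = 5
  x = 6 * u
  z = u
  v = 6
  return z
After copy-propagate (7 stmts):
  t = 7
  u = 6
  y = 5
  x = 6 * 6
  z = 6
  v = 6
  return 6
After constant-fold (7 stmts):
  t = 7
  u = 6
  y = 5
  x = 36
  z = 6
  v = 6
  return 6
After dead-code-elim (1 stmts):
  return 6

Answer: return 6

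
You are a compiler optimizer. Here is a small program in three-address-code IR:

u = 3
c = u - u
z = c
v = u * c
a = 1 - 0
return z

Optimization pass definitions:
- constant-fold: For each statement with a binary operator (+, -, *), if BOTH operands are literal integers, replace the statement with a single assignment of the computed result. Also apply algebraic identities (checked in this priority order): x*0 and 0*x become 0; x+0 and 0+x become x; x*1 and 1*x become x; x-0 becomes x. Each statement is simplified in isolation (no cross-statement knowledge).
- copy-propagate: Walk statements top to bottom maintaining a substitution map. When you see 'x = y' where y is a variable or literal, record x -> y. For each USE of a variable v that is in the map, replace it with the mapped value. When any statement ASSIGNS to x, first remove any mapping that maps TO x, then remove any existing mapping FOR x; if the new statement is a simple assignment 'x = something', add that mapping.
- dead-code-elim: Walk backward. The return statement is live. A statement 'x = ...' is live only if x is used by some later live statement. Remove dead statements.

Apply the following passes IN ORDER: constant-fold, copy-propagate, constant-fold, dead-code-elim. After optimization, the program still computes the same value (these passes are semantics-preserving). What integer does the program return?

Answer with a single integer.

Answer: 0

Derivation:
Initial IR:
  u = 3
  c = u - u
  z = c
  v = u * c
  a = 1 - 0
  return z
After constant-fold (6 stmts):
  u = 3
  c = u - u
  z = c
  v = u * c
  a = 1
  return z
After copy-propagate (6 stmts):
  u = 3
  c = 3 - 3
  z = c
  v = 3 * c
  a = 1
  return c
After constant-fold (6 stmts):
  u = 3
  c = 0
  z = c
  v = 3 * c
  a = 1
  return c
After dead-code-elim (2 stmts):
  c = 0
  return c
Evaluate:
  u = 3  =>  u = 3
  c = u - u  =>  c = 0
  z = c  =>  z = 0
  v = u * c  =>  v = 0
  a = 1 - 0  =>  a = 1
  return z = 0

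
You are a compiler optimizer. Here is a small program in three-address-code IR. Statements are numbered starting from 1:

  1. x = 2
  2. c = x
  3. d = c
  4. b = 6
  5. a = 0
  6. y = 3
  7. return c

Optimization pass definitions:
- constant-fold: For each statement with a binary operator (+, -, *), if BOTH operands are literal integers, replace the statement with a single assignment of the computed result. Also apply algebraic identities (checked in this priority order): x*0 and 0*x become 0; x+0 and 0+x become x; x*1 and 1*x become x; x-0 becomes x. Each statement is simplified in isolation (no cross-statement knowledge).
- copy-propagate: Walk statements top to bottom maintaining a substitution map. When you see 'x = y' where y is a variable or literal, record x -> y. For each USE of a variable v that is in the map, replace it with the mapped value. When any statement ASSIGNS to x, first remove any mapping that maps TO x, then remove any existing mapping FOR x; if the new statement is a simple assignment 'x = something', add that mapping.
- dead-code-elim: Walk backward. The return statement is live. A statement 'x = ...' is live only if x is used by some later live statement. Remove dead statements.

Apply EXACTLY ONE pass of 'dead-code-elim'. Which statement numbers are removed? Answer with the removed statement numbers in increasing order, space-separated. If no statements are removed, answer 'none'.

Backward liveness scan:
Stmt 1 'x = 2': KEEP (x is live); live-in = []
Stmt 2 'c = x': KEEP (c is live); live-in = ['x']
Stmt 3 'd = c': DEAD (d not in live set ['c'])
Stmt 4 'b = 6': DEAD (b not in live set ['c'])
Stmt 5 'a = 0': DEAD (a not in live set ['c'])
Stmt 6 'y = 3': DEAD (y not in live set ['c'])
Stmt 7 'return c': KEEP (return); live-in = ['c']
Removed statement numbers: [3, 4, 5, 6]
Surviving IR:
  x = 2
  c = x
  return c

Answer: 3 4 5 6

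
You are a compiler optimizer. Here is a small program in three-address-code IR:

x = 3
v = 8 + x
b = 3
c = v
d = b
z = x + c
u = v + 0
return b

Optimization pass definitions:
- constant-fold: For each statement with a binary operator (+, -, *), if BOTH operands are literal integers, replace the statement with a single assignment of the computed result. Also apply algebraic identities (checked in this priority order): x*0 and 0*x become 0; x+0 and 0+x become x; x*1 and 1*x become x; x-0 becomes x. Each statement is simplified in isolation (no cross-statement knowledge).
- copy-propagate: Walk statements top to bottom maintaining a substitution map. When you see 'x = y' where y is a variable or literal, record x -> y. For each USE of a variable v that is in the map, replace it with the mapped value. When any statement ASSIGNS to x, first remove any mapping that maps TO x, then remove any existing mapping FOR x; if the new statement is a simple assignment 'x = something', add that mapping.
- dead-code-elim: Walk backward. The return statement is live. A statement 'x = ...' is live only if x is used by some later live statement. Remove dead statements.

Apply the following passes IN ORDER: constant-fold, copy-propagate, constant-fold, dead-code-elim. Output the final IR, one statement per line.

Initial IR:
  x = 3
  v = 8 + x
  b = 3
  c = v
  d = b
  z = x + c
  u = v + 0
  return b
After constant-fold (8 stmts):
  x = 3
  v = 8 + x
  b = 3
  c = v
  d = b
  z = x + c
  u = v
  return b
After copy-propagate (8 stmts):
  x = 3
  v = 8 + 3
  b = 3
  c = v
  d = 3
  z = 3 + v
  u = v
  return 3
After constant-fold (8 stmts):
  x = 3
  v = 11
  b = 3
  c = v
  d = 3
  z = 3 + v
  u = v
  return 3
After dead-code-elim (1 stmts):
  return 3

Answer: return 3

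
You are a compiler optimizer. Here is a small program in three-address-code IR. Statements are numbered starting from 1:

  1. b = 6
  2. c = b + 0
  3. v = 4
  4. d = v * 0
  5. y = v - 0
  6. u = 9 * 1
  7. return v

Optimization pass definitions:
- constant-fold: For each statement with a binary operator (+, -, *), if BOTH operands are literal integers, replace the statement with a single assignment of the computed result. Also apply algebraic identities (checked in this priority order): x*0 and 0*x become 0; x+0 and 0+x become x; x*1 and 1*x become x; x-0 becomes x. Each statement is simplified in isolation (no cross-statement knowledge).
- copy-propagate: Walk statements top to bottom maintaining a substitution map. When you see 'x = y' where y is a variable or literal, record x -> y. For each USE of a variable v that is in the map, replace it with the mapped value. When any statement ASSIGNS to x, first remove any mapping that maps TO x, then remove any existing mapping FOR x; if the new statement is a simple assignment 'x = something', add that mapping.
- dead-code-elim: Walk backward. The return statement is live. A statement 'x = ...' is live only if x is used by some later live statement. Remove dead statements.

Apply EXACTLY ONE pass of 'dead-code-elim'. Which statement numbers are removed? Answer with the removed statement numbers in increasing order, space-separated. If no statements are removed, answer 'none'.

Answer: 1 2 4 5 6

Derivation:
Backward liveness scan:
Stmt 1 'b = 6': DEAD (b not in live set [])
Stmt 2 'c = b + 0': DEAD (c not in live set [])
Stmt 3 'v = 4': KEEP (v is live); live-in = []
Stmt 4 'd = v * 0': DEAD (d not in live set ['v'])
Stmt 5 'y = v - 0': DEAD (y not in live set ['v'])
Stmt 6 'u = 9 * 1': DEAD (u not in live set ['v'])
Stmt 7 'return v': KEEP (return); live-in = ['v']
Removed statement numbers: [1, 2, 4, 5, 6]
Surviving IR:
  v = 4
  return v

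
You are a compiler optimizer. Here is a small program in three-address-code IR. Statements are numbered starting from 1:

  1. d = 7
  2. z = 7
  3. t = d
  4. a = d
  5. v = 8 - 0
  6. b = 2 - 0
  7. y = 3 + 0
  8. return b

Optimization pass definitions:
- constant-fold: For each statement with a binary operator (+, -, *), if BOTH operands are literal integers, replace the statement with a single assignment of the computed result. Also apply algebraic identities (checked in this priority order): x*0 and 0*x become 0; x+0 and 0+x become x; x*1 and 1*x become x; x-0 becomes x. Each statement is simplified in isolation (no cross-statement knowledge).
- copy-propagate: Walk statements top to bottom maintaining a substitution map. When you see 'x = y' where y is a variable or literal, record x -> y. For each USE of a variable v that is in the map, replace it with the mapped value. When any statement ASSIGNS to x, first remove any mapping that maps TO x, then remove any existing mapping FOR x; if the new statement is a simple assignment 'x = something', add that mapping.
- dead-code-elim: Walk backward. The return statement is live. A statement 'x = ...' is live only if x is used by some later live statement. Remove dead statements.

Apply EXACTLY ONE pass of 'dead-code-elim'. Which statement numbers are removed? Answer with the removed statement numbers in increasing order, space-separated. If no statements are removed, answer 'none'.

Answer: 1 2 3 4 5 7

Derivation:
Backward liveness scan:
Stmt 1 'd = 7': DEAD (d not in live set [])
Stmt 2 'z = 7': DEAD (z not in live set [])
Stmt 3 't = d': DEAD (t not in live set [])
Stmt 4 'a = d': DEAD (a not in live set [])
Stmt 5 'v = 8 - 0': DEAD (v not in live set [])
Stmt 6 'b = 2 - 0': KEEP (b is live); live-in = []
Stmt 7 'y = 3 + 0': DEAD (y not in live set ['b'])
Stmt 8 'return b': KEEP (return); live-in = ['b']
Removed statement numbers: [1, 2, 3, 4, 5, 7]
Surviving IR:
  b = 2 - 0
  return b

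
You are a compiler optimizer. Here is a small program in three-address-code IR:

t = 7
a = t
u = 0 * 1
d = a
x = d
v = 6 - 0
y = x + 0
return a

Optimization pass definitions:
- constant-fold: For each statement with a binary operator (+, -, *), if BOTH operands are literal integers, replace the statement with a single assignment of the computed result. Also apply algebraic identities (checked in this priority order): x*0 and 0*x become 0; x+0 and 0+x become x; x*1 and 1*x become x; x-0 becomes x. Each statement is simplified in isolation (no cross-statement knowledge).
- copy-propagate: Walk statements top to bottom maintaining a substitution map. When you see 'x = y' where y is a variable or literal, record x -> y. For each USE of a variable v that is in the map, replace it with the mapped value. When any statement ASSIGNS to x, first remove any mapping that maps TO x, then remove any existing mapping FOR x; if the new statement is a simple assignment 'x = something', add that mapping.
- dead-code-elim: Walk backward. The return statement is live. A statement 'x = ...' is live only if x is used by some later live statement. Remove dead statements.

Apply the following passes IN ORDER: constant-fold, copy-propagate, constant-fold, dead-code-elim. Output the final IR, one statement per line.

Initial IR:
  t = 7
  a = t
  u = 0 * 1
  d = a
  x = d
  v = 6 - 0
  y = x + 0
  return a
After constant-fold (8 stmts):
  t = 7
  a = t
  u = 0
  d = a
  x = d
  v = 6
  y = x
  return a
After copy-propagate (8 stmts):
  t = 7
  a = 7
  u = 0
  d = 7
  x = 7
  v = 6
  y = 7
  return 7
After constant-fold (8 stmts):
  t = 7
  a = 7
  u = 0
  d = 7
  x = 7
  v = 6
  y = 7
  return 7
After dead-code-elim (1 stmts):
  return 7

Answer: return 7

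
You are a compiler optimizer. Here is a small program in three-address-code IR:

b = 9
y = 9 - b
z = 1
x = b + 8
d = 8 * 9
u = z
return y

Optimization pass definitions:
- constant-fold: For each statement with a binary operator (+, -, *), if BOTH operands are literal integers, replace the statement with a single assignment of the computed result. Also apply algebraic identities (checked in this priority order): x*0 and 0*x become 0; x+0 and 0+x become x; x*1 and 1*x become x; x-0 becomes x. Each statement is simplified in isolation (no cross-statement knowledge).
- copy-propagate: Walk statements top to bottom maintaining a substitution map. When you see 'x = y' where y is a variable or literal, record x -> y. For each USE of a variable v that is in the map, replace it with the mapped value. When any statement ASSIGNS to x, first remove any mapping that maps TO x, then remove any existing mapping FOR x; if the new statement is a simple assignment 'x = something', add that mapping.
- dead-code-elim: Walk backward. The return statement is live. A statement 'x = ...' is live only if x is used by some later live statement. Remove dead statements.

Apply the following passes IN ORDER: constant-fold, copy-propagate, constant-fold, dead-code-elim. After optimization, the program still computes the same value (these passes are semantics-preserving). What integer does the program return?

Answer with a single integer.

Initial IR:
  b = 9
  y = 9 - b
  z = 1
  x = b + 8
  d = 8 * 9
  u = z
  return y
After constant-fold (7 stmts):
  b = 9
  y = 9 - b
  z = 1
  x = b + 8
  d = 72
  u = z
  return y
After copy-propagate (7 stmts):
  b = 9
  y = 9 - 9
  z = 1
  x = 9 + 8
  d = 72
  u = 1
  return y
After constant-fold (7 stmts):
  b = 9
  y = 0
  z = 1
  x = 17
  d = 72
  u = 1
  return y
After dead-code-elim (2 stmts):
  y = 0
  return y
Evaluate:
  b = 9  =>  b = 9
  y = 9 - b  =>  y = 0
  z = 1  =>  z = 1
  x = b + 8  =>  x = 17
  d = 8 * 9  =>  d = 72
  u = z  =>  u = 1
  return y = 0

Answer: 0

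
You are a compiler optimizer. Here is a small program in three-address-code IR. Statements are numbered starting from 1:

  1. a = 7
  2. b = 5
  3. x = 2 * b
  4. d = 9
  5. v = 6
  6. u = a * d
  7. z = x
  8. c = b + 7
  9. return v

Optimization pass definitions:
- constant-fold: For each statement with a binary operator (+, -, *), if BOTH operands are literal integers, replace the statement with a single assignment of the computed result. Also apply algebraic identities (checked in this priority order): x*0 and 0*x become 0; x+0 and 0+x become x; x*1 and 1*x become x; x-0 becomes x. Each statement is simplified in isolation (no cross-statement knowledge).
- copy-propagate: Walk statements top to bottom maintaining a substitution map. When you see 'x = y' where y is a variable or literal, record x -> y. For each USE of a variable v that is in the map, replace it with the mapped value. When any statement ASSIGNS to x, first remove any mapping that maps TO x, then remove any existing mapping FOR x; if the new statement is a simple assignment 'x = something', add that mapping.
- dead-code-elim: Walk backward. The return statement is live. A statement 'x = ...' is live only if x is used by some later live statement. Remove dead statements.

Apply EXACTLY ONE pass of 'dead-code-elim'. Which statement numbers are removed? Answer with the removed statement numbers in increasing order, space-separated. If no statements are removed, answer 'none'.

Backward liveness scan:
Stmt 1 'a = 7': DEAD (a not in live set [])
Stmt 2 'b = 5': DEAD (b not in live set [])
Stmt 3 'x = 2 * b': DEAD (x not in live set [])
Stmt 4 'd = 9': DEAD (d not in live set [])
Stmt 5 'v = 6': KEEP (v is live); live-in = []
Stmt 6 'u = a * d': DEAD (u not in live set ['v'])
Stmt 7 'z = x': DEAD (z not in live set ['v'])
Stmt 8 'c = b + 7': DEAD (c not in live set ['v'])
Stmt 9 'return v': KEEP (return); live-in = ['v']
Removed statement numbers: [1, 2, 3, 4, 6, 7, 8]
Surviving IR:
  v = 6
  return v

Answer: 1 2 3 4 6 7 8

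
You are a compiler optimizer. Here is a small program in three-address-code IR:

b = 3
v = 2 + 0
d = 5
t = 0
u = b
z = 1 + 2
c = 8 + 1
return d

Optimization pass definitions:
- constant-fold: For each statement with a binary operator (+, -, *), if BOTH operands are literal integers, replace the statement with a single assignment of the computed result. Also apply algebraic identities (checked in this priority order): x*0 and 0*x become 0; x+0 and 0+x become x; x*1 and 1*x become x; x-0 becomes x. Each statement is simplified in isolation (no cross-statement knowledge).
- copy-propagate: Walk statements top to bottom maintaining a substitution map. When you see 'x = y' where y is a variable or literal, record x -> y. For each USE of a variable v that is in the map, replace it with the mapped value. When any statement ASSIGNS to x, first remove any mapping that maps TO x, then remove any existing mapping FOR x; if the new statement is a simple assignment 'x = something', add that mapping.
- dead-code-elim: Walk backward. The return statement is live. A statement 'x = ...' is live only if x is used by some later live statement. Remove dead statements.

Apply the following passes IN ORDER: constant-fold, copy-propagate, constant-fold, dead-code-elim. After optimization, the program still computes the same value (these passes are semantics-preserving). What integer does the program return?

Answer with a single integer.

Answer: 5

Derivation:
Initial IR:
  b = 3
  v = 2 + 0
  d = 5
  t = 0
  u = b
  z = 1 + 2
  c = 8 + 1
  return d
After constant-fold (8 stmts):
  b = 3
  v = 2
  d = 5
  t = 0
  u = b
  z = 3
  c = 9
  return d
After copy-propagate (8 stmts):
  b = 3
  v = 2
  d = 5
  t = 0
  u = 3
  z = 3
  c = 9
  return 5
After constant-fold (8 stmts):
  b = 3
  v = 2
  d = 5
  t = 0
  u = 3
  z = 3
  c = 9
  return 5
After dead-code-elim (1 stmts):
  return 5
Evaluate:
  b = 3  =>  b = 3
  v = 2 + 0  =>  v = 2
  d = 5  =>  d = 5
  t = 0  =>  t = 0
  u = b  =>  u = 3
  z = 1 + 2  =>  z = 3
  c = 8 + 1  =>  c = 9
  return d = 5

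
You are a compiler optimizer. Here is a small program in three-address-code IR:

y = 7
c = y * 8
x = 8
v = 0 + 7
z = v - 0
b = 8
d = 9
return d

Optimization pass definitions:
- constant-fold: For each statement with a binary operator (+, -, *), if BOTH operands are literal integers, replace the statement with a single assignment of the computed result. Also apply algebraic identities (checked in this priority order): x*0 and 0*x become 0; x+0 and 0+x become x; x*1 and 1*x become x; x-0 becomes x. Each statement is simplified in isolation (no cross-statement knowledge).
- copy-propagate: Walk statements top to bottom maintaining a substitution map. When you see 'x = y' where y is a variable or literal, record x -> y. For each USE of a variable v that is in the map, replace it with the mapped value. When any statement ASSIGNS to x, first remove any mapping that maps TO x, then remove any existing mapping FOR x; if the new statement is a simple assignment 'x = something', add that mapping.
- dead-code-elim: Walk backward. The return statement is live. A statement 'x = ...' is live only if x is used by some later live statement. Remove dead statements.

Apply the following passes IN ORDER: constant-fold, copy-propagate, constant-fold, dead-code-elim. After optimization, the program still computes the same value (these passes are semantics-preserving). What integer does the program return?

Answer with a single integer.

Answer: 9

Derivation:
Initial IR:
  y = 7
  c = y * 8
  x = 8
  v = 0 + 7
  z = v - 0
  b = 8
  d = 9
  return d
After constant-fold (8 stmts):
  y = 7
  c = y * 8
  x = 8
  v = 7
  z = v
  b = 8
  d = 9
  return d
After copy-propagate (8 stmts):
  y = 7
  c = 7 * 8
  x = 8
  v = 7
  z = 7
  b = 8
  d = 9
  return 9
After constant-fold (8 stmts):
  y = 7
  c = 56
  x = 8
  v = 7
  z = 7
  b = 8
  d = 9
  return 9
After dead-code-elim (1 stmts):
  return 9
Evaluate:
  y = 7  =>  y = 7
  c = y * 8  =>  c = 56
  x = 8  =>  x = 8
  v = 0 + 7  =>  v = 7
  z = v - 0  =>  z = 7
  b = 8  =>  b = 8
  d = 9  =>  d = 9
  return d = 9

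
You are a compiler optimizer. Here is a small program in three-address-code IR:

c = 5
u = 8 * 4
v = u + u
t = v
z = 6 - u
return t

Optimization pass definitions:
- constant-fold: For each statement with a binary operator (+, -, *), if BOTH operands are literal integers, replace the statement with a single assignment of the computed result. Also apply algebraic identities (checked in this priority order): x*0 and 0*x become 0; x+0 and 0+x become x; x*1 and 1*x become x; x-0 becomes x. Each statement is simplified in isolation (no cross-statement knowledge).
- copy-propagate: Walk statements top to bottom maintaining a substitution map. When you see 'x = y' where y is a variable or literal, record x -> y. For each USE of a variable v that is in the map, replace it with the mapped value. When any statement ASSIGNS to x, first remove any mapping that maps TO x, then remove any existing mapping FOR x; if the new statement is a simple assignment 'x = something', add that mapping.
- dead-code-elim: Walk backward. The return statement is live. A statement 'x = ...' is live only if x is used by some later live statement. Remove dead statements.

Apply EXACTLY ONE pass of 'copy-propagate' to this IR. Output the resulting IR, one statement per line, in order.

Applying copy-propagate statement-by-statement:
  [1] c = 5  (unchanged)
  [2] u = 8 * 4  (unchanged)
  [3] v = u + u  (unchanged)
  [4] t = v  (unchanged)
  [5] z = 6 - u  (unchanged)
  [6] return t  -> return v
Result (6 stmts):
  c = 5
  u = 8 * 4
  v = u + u
  t = v
  z = 6 - u
  return v

Answer: c = 5
u = 8 * 4
v = u + u
t = v
z = 6 - u
return v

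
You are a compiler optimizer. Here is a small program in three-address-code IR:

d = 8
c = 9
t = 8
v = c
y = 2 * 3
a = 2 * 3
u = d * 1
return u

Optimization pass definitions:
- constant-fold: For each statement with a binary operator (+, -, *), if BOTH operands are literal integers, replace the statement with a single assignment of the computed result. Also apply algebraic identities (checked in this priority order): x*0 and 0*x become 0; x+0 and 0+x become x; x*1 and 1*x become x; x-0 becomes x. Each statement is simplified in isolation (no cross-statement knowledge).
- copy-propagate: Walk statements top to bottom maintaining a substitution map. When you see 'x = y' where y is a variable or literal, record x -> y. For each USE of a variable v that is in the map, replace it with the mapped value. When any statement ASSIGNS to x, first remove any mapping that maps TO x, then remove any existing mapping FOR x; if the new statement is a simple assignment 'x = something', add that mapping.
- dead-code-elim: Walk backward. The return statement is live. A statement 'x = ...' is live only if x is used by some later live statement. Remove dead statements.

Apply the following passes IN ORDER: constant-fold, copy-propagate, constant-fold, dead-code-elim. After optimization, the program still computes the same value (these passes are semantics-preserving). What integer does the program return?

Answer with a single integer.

Initial IR:
  d = 8
  c = 9
  t = 8
  v = c
  y = 2 * 3
  a = 2 * 3
  u = d * 1
  return u
After constant-fold (8 stmts):
  d = 8
  c = 9
  t = 8
  v = c
  y = 6
  a = 6
  u = d
  return u
After copy-propagate (8 stmts):
  d = 8
  c = 9
  t = 8
  v = 9
  y = 6
  a = 6
  u = 8
  return 8
After constant-fold (8 stmts):
  d = 8
  c = 9
  t = 8
  v = 9
  y = 6
  a = 6
  u = 8
  return 8
After dead-code-elim (1 stmts):
  return 8
Evaluate:
  d = 8  =>  d = 8
  c = 9  =>  c = 9
  t = 8  =>  t = 8
  v = c  =>  v = 9
  y = 2 * 3  =>  y = 6
  a = 2 * 3  =>  a = 6
  u = d * 1  =>  u = 8
  return u = 8

Answer: 8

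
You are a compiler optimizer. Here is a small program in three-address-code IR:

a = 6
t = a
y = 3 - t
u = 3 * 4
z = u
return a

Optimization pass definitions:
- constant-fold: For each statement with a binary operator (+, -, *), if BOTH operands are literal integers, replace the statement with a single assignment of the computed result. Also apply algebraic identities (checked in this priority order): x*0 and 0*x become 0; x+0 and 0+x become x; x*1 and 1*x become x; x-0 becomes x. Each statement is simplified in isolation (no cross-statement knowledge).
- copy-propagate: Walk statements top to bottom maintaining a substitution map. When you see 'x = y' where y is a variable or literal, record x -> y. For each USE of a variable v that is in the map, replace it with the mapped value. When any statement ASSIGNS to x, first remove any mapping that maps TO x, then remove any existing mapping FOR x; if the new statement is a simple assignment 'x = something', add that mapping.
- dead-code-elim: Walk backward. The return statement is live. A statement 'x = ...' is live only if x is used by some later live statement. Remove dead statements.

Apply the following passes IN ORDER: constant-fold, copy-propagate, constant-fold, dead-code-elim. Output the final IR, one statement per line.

Answer: return 6

Derivation:
Initial IR:
  a = 6
  t = a
  y = 3 - t
  u = 3 * 4
  z = u
  return a
After constant-fold (6 stmts):
  a = 6
  t = a
  y = 3 - t
  u = 12
  z = u
  return a
After copy-propagate (6 stmts):
  a = 6
  t = 6
  y = 3 - 6
  u = 12
  z = 12
  return 6
After constant-fold (6 stmts):
  a = 6
  t = 6
  y = -3
  u = 12
  z = 12
  return 6
After dead-code-elim (1 stmts):
  return 6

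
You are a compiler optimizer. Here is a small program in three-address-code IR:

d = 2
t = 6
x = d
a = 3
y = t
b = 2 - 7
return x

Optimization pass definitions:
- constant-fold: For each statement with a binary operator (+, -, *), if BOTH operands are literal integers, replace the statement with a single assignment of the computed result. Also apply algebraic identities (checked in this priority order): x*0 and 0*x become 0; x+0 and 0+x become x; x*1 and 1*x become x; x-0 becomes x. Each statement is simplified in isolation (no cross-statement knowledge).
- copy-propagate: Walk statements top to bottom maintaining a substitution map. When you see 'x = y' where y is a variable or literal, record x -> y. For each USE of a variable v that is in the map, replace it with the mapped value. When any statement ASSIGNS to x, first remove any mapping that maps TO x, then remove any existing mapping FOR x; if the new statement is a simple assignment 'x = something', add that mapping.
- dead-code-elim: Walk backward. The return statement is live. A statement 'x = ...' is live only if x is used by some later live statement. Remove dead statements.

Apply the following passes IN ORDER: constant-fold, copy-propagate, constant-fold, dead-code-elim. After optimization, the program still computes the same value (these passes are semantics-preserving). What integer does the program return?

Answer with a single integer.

Initial IR:
  d = 2
  t = 6
  x = d
  a = 3
  y = t
  b = 2 - 7
  return x
After constant-fold (7 stmts):
  d = 2
  t = 6
  x = d
  a = 3
  y = t
  b = -5
  return x
After copy-propagate (7 stmts):
  d = 2
  t = 6
  x = 2
  a = 3
  y = 6
  b = -5
  return 2
After constant-fold (7 stmts):
  d = 2
  t = 6
  x = 2
  a = 3
  y = 6
  b = -5
  return 2
After dead-code-elim (1 stmts):
  return 2
Evaluate:
  d = 2  =>  d = 2
  t = 6  =>  t = 6
  x = d  =>  x = 2
  a = 3  =>  a = 3
  y = t  =>  y = 6
  b = 2 - 7  =>  b = -5
  return x = 2

Answer: 2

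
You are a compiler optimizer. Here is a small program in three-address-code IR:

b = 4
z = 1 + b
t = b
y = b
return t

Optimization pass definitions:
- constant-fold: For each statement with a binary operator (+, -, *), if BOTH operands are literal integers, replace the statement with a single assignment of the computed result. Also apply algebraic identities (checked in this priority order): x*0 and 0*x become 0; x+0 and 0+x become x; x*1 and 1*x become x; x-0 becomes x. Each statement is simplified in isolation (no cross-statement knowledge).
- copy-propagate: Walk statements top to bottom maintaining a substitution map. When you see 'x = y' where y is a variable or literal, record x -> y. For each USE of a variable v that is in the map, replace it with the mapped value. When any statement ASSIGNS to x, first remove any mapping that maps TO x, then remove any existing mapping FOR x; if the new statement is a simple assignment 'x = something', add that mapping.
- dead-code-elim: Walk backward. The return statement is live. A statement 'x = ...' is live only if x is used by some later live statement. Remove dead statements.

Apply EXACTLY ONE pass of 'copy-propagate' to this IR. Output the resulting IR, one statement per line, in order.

Answer: b = 4
z = 1 + 4
t = 4
y = 4
return 4

Derivation:
Applying copy-propagate statement-by-statement:
  [1] b = 4  (unchanged)
  [2] z = 1 + b  -> z = 1 + 4
  [3] t = b  -> t = 4
  [4] y = b  -> y = 4
  [5] return t  -> return 4
Result (5 stmts):
  b = 4
  z = 1 + 4
  t = 4
  y = 4
  return 4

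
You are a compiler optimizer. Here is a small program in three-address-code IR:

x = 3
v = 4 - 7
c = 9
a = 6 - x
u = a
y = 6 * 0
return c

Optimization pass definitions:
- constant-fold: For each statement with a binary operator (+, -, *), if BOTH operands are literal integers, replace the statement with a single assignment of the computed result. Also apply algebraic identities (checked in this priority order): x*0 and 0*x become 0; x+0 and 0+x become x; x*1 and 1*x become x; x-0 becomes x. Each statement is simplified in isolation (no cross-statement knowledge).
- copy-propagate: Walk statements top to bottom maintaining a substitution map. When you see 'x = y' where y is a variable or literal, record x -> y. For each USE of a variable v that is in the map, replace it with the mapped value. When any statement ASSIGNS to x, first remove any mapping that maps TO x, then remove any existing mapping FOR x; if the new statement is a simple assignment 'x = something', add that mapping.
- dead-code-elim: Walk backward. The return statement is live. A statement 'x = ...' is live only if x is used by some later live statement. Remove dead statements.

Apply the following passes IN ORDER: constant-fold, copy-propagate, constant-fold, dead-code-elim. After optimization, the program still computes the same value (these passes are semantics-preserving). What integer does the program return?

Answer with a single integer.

Answer: 9

Derivation:
Initial IR:
  x = 3
  v = 4 - 7
  c = 9
  a = 6 - x
  u = a
  y = 6 * 0
  return c
After constant-fold (7 stmts):
  x = 3
  v = -3
  c = 9
  a = 6 - x
  u = a
  y = 0
  return c
After copy-propagate (7 stmts):
  x = 3
  v = -3
  c = 9
  a = 6 - 3
  u = a
  y = 0
  return 9
After constant-fold (7 stmts):
  x = 3
  v = -3
  c = 9
  a = 3
  u = a
  y = 0
  return 9
After dead-code-elim (1 stmts):
  return 9
Evaluate:
  x = 3  =>  x = 3
  v = 4 - 7  =>  v = -3
  c = 9  =>  c = 9
  a = 6 - x  =>  a = 3
  u = a  =>  u = 3
  y = 6 * 0  =>  y = 0
  return c = 9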